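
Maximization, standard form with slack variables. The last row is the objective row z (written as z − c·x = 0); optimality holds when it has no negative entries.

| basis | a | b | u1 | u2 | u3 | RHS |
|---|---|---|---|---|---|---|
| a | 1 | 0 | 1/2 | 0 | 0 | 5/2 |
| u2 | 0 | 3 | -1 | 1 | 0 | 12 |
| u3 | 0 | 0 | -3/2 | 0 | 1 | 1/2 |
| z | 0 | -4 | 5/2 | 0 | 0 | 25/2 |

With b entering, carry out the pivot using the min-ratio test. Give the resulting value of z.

57/2

Ratio test on column b — row 1: entry 0 ≤ 0; row 2: 12/3 = 4; row 3: entry 0 ≤ 0. Minimum is 4 at row 2 (u2 leaves); pivot element 3.
Pivot on row 2; the z-row RHS becomes 25/2 − (-4)·4 = 57/2.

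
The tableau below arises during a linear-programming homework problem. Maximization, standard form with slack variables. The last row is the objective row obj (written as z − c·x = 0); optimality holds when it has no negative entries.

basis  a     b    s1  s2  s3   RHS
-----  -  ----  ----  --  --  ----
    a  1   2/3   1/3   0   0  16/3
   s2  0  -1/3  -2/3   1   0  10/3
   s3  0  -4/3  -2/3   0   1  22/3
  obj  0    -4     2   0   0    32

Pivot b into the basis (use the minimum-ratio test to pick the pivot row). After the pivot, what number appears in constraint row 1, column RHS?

8

Ratio test on column b — row 1: (16/3)/(2/3) = 8; row 2: entry -1/3 ≤ 0; row 3: entry -4/3 ≤ 0. Minimum is 8 at row 1 (a leaves); pivot element 2/3.
Divide row 1 by 2/3; eliminate column b from the other rows.
In the new row 1, the RHS entry is the old entry divided by the pivot: (16/3)/(2/3) = 8.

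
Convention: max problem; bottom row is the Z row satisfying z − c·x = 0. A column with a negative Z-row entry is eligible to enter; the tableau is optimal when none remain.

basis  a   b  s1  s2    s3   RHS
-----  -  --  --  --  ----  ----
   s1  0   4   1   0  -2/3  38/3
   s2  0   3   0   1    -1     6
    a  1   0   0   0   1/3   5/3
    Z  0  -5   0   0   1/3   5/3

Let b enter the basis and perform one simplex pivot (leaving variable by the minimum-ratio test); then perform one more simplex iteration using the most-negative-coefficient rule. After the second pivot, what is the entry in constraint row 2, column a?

Ratio test on column b — row 1: (38/3)/4 = 19/6; row 2: 6/3 = 2; row 3: entry 0 ≤ 0. Minimum is 2 at row 2 (s2 leaves); pivot element 3.
Divide row 2 by 3; eliminate column b from the other rows.
Second iteration: most negative Z-row entry is -4/3 in column s3, so s3 enters.
Ratio test on column s3 — row 1: (14/3)/(2/3) = 7; row 2: entry -1/3 ≤ 0; row 3: (5/3)/(1/3) = 5. Minimum is 5 at row 3 (a leaves); pivot element 1/3.
Divide row 3 by 1/3; eliminate column s3 from the other rows.
After both pivots, the entry at constraint row 2, column a is 1.

1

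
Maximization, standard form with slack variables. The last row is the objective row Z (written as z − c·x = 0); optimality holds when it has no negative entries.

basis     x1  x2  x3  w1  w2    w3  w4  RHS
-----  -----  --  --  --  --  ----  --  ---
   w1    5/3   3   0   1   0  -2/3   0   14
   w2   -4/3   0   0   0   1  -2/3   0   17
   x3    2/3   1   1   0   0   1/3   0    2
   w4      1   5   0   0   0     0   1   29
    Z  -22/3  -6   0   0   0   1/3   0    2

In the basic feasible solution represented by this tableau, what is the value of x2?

x2 is not in the basis, so in the current basic feasible solution x2 = 0.

0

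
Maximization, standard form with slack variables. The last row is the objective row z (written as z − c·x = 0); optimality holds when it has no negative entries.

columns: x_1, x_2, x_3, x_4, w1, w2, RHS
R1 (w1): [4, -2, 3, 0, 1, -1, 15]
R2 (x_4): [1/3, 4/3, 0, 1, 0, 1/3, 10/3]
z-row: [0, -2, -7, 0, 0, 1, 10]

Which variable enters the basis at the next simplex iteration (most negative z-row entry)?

Negative z-row entries: x_2: -2, x_3: -7.
The most negative is -7 in column x_3, so x_3 enters.

x_3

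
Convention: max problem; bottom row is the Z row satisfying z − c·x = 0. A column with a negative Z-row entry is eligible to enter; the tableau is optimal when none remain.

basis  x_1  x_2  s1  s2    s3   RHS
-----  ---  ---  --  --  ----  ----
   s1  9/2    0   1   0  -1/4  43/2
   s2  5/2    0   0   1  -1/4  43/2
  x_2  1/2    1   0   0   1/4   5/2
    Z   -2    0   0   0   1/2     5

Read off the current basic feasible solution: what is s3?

0

s3 is not in the basis, so in the current basic feasible solution s3 = 0.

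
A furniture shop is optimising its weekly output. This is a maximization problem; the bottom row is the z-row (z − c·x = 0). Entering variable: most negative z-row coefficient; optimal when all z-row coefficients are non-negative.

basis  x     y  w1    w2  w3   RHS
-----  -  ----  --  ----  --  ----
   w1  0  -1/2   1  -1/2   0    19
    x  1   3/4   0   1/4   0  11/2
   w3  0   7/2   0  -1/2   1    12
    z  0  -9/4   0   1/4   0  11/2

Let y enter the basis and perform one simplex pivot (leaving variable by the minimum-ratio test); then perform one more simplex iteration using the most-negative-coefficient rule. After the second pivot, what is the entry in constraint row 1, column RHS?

127/5

Ratio test on column y — row 1: entry -1/2 ≤ 0; row 2: (11/2)/(3/4) = 22/3; row 3: 12/(7/2) = 24/7. Minimum is 24/7 at row 3 (w3 leaves); pivot element 7/2.
Divide row 3 by 7/2; eliminate column y from the other rows.
Second iteration: most negative z-row entry is -1/14 in column w2, so w2 enters.
Ratio test on column w2 — row 1: entry -4/7 ≤ 0; row 2: (41/14)/(5/14) = 41/5; row 3: entry -1/7 ≤ 0. Minimum is 41/5 at row 2 (x leaves); pivot element 5/14.
Divide row 2 by 5/14; eliminate column w2 from the other rows.
After both pivots, the entry at constraint row 1, column RHS is 127/5.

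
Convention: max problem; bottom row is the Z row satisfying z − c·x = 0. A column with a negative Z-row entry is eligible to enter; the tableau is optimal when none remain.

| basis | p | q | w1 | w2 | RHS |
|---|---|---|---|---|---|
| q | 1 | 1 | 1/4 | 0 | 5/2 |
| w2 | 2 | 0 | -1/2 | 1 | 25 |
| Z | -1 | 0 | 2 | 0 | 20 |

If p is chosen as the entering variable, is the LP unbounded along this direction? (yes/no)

Column p has positive entries in row(s) 1, 2, so the ratio test bounds it — not unbounded.

no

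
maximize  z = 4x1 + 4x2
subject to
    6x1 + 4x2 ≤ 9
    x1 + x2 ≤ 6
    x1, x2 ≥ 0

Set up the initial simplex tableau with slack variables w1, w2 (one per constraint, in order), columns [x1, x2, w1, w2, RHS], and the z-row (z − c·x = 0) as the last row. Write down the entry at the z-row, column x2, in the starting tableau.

The z-row carries the negated objective coefficients: the x2 entry is -4.

-4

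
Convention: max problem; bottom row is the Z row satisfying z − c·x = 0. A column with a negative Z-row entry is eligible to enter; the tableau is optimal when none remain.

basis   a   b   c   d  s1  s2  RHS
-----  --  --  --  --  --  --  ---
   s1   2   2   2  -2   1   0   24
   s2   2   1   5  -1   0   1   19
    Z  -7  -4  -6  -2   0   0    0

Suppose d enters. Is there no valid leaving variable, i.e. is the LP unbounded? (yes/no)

yes

Every constraint-row entry in column d is ≤ 0, so increasing d is unbounded.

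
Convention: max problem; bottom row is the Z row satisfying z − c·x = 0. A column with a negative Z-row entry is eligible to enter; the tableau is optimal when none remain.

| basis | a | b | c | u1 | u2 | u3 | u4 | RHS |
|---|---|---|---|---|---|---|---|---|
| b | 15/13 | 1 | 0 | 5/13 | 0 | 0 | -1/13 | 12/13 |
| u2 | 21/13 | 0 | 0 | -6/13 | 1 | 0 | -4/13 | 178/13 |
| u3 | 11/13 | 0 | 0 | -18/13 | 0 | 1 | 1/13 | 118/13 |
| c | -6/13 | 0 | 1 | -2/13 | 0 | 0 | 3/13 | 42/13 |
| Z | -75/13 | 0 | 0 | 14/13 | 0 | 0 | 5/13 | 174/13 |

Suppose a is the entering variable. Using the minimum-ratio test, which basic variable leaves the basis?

Column a entries and ratios — b: (12/13)/(15/13) = 4/5; u2: (178/13)/(21/13) = 178/21; u3: (118/13)/(11/13) = 118/11; c: -6/13 ≤ 0, skip.
Smallest ratio is 4/5 in the row of b, so b leaves.

b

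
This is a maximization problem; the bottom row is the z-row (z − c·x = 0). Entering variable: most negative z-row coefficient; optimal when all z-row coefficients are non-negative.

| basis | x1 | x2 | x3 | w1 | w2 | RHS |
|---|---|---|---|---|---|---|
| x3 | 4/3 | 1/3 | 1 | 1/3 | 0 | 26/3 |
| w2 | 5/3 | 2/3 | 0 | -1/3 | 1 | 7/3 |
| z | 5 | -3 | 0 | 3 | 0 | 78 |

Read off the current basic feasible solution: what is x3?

26/3

x3 is basic (row 1); its value is the RHS of that row, 26/3.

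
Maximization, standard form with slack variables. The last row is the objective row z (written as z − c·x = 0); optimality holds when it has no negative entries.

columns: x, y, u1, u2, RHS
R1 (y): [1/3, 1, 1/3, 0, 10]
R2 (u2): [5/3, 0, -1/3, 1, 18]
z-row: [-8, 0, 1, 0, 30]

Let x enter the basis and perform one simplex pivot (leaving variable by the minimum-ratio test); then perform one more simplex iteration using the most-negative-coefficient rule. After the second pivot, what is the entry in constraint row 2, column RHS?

Ratio test on column x — row 1: 10/(1/3) = 30; row 2: 18/(5/3) = 54/5. Minimum is 54/5 at row 2 (u2 leaves); pivot element 5/3.
Divide row 2 by 5/3; eliminate column x from the other rows.
Second iteration: most negative z-row entry is -3/5 in column u1, so u1 enters.
Ratio test on column u1 — row 1: (32/5)/(2/5) = 16; row 2: entry -1/5 ≤ 0. Minimum is 16 at row 1 (y leaves); pivot element 2/5.
Divide row 1 by 2/5; eliminate column u1 from the other rows.
After both pivots, the entry at constraint row 2, column RHS is 14.

14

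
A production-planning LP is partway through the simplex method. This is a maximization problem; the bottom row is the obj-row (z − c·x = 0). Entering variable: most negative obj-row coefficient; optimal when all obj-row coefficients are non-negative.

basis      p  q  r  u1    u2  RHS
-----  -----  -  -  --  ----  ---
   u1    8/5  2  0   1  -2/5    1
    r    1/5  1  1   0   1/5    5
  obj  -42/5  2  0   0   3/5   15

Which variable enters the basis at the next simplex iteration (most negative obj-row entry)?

p

Negative obj-row entries: p: -42/5.
The most negative is -42/5 in column p, so p enters.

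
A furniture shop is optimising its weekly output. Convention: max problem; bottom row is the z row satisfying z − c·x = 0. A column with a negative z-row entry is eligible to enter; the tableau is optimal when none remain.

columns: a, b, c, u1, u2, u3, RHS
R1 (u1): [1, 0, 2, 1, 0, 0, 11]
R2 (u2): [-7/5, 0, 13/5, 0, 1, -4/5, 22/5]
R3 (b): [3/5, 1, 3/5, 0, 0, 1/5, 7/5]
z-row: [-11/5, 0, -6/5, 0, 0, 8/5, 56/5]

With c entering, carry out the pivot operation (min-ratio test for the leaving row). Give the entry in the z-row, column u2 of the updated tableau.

6/13

Ratio test on column c — row 1: 11/2 = 11/2; row 2: (22/5)/(13/5) = 22/13; row 3: (7/5)/(3/5) = 7/3. Minimum is 22/13 at row 2 (u2 leaves); pivot element 13/5.
Divide row 2 by 13/5; eliminate column c from the other rows.
z-row update in column u2: 0 − (-6/5)·(5/13) = 6/13.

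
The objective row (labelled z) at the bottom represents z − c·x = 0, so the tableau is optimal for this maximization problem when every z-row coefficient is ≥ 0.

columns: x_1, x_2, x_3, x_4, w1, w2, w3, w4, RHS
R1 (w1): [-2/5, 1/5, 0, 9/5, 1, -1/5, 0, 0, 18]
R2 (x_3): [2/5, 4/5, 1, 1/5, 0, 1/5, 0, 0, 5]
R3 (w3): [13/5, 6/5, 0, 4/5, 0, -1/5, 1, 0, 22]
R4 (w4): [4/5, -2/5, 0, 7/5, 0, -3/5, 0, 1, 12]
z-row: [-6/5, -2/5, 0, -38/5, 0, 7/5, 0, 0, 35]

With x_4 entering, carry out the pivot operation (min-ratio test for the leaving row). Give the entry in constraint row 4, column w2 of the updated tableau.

Ratio test on column x_4 — row 1: 18/(9/5) = 10; row 2: 5/(1/5) = 25; row 3: 22/(4/5) = 55/2; row 4: 12/(7/5) = 60/7. Minimum is 60/7 at row 4 (w4 leaves); pivot element 7/5.
Divide row 4 by 7/5; eliminate column x_4 from the other rows.
In the new row 4, the w2 entry is the old entry divided by the pivot: (-3/5)/(7/5) = -3/7.

-3/7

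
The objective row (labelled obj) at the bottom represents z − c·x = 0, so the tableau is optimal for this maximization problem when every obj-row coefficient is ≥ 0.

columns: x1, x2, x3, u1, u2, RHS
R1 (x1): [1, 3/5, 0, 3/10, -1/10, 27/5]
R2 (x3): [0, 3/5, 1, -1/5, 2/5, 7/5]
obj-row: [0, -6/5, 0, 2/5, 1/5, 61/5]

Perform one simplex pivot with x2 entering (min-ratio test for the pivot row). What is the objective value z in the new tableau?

Ratio test on column x2 — row 1: (27/5)/(3/5) = 9; row 2: (7/5)/(3/5) = 7/3. Minimum is 7/3 at row 2 (x3 leaves); pivot element 3/5.
Pivot on row 2; the obj-row RHS becomes 61/5 − (-6/5)·(7/3) = 15.

15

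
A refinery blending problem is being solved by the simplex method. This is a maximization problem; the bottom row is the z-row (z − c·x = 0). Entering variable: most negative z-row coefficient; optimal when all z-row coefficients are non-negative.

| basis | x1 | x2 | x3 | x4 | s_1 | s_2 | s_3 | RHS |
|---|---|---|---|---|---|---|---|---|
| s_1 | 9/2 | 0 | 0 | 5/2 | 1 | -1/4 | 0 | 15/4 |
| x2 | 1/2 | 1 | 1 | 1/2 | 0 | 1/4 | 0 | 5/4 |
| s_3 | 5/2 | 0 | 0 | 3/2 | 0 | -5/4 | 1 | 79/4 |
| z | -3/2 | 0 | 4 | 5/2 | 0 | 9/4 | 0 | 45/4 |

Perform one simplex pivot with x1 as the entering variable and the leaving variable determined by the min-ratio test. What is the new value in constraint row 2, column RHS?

5/6

Ratio test on column x1 — row 1: (15/4)/(9/2) = 5/6; row 2: (5/4)/(1/2) = 5/2; row 3: (79/4)/(5/2) = 79/10. Minimum is 5/6 at row 1 (s_1 leaves); pivot element 9/2.
Divide row 1 by 9/2; eliminate column x1 from the other rows.
Row 2 update in column RHS: 5/4 − (1/2)·(5/6) = 5/6.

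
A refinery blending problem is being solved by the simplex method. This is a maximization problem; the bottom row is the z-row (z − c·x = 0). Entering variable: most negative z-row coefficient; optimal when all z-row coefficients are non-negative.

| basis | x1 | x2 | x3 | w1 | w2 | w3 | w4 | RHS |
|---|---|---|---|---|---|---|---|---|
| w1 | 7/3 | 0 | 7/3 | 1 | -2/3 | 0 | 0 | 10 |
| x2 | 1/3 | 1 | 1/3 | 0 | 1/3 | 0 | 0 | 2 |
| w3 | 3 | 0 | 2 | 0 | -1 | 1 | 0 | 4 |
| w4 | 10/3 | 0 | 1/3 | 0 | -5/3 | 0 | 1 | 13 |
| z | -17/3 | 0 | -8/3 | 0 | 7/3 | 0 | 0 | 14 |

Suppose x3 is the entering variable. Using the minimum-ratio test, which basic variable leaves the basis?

Column x3 entries and ratios — w1: 10/(7/3) = 30/7; x2: 2/(1/3) = 6; w3: 4/2 = 2; w4: 13/(1/3) = 39.
Smallest ratio is 2 in the row of w3, so w3 leaves.

w3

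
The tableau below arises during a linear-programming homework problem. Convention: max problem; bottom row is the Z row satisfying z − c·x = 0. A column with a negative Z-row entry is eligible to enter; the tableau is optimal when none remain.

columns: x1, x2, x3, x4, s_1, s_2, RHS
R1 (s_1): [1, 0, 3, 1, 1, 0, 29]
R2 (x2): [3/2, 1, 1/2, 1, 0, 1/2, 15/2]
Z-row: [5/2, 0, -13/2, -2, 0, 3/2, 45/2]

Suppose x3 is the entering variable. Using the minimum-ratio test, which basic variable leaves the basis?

s_1

Column x3 entries and ratios — s_1: 29/3 = 29/3; x2: (15/2)/(1/2) = 15.
Smallest ratio is 29/3 in the row of s_1, so s_1 leaves.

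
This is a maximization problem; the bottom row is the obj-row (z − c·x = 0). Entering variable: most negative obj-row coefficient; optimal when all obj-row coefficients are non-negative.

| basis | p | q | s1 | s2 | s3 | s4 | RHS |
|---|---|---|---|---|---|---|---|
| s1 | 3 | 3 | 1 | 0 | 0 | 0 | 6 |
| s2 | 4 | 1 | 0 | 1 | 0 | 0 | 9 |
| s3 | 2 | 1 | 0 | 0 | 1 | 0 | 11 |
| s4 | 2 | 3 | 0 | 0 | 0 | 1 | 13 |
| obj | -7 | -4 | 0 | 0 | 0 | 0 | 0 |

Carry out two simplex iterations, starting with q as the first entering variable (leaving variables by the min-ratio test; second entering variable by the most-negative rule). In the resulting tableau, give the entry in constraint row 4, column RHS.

Ratio test on column q — row 1: 6/3 = 2; row 2: 9/1 = 9; row 3: 11/1 = 11; row 4: 13/3 = 13/3. Minimum is 2 at row 1 (s1 leaves); pivot element 3.
Divide row 1 by 3; eliminate column q from the other rows.
Second iteration: most negative obj-row entry is -3 in column p, so p enters.
Ratio test on column p — row 1: 2/1 = 2; row 2: 7/3 = 7/3; row 3: 9/1 = 9; row 4: entry -1 ≤ 0. Minimum is 2 at row 1 (q leaves); pivot element 1.
Divide row 1 by 1; eliminate column p from the other rows.
After both pivots, the entry at constraint row 4, column RHS is 9.

9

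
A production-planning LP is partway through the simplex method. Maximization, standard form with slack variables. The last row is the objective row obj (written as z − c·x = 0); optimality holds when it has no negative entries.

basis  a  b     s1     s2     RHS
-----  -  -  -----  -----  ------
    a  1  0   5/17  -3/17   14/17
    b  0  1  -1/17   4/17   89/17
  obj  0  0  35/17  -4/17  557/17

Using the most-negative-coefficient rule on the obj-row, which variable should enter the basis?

Negative obj-row entries: s2: -4/17.
The most negative is -4/17 in column s2, so s2 enters.

s2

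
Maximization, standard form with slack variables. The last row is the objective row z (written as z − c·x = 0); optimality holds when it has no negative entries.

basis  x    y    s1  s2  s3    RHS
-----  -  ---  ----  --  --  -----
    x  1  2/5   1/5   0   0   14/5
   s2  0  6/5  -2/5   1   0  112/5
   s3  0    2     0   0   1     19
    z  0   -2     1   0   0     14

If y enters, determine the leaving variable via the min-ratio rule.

x

Column y entries and ratios — x: (14/5)/(2/5) = 7; s2: (112/5)/(6/5) = 56/3; s3: 19/2 = 19/2.
Smallest ratio is 7 in the row of x, so x leaves.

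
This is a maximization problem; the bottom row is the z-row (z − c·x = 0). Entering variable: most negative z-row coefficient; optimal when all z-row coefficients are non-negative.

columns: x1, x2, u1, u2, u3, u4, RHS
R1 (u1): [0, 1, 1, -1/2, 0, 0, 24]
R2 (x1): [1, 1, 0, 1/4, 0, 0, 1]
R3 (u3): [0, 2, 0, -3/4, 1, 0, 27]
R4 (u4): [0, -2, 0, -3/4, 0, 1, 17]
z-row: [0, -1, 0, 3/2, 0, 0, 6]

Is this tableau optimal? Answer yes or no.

The z-row has a negative entry -1 in column x2, so it is not optimal.

no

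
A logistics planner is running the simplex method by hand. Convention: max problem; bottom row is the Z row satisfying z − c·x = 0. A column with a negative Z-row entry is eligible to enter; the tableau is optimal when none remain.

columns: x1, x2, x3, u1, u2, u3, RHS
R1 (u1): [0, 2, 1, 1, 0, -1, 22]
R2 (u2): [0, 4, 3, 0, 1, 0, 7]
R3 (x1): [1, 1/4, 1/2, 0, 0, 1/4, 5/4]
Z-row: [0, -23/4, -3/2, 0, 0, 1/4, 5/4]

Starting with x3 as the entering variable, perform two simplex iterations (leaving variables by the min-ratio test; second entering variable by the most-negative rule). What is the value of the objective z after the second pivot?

181/16

Ratio test on column x3 — row 1: 22/1 = 22; row 2: 7/3 = 7/3; row 3: (5/4)/(1/2) = 5/2. Minimum is 7/3 at row 2 (u2 leaves); pivot element 3.
Pivot on row 2; the Z-row RHS becomes 5/4 − (-3/2)·(7/3) = 19/4.
Next entering variable (most negative Z-row entry -15/4): x2.
Ratio test on column x2 — row 1: (59/3)/(2/3) = 59/2; row 2: (7/3)/(4/3) = 7/4; row 3: entry -5/12 ≤ 0. Minimum is 7/4 at row 2 (x3 leaves); pivot element 4/3.
After the second pivot the Z-row RHS is 19/4 − (-15/4)·(7/4) = 181/16.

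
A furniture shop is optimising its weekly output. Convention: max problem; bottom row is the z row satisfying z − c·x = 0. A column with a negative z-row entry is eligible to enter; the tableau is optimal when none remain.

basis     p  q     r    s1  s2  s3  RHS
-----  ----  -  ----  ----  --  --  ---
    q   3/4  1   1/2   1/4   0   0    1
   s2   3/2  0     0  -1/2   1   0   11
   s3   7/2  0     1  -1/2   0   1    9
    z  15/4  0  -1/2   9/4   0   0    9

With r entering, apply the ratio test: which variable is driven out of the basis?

Column r entries and ratios — q: 1/(1/2) = 2; s2: 0 ≤ 0, skip; s3: 9/1 = 9.
Smallest ratio is 2 in the row of q, so q leaves.

q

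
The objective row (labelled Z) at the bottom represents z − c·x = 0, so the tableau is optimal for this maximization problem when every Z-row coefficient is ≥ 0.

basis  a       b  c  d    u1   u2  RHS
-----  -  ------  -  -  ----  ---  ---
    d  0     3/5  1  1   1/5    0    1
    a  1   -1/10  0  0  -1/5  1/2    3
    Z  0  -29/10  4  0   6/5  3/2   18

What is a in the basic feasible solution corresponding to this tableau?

a is basic (row 2); its value is the RHS of that row, 3.

3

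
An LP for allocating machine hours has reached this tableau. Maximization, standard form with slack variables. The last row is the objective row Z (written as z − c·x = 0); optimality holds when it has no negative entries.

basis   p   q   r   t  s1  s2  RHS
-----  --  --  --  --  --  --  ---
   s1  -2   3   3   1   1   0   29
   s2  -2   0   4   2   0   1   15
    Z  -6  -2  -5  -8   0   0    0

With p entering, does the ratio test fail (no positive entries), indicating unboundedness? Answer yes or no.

yes

Every constraint-row entry in column p is ≤ 0, so increasing p is unbounded.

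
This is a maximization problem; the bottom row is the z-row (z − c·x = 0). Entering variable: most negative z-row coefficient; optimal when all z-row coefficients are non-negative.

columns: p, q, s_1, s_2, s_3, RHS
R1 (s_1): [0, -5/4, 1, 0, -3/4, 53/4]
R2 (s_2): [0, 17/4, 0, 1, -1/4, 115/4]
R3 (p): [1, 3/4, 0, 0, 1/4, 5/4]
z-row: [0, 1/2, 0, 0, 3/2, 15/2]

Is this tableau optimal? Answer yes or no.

Every z-row coefficient is ≥ 0, so the tableau is optimal.

yes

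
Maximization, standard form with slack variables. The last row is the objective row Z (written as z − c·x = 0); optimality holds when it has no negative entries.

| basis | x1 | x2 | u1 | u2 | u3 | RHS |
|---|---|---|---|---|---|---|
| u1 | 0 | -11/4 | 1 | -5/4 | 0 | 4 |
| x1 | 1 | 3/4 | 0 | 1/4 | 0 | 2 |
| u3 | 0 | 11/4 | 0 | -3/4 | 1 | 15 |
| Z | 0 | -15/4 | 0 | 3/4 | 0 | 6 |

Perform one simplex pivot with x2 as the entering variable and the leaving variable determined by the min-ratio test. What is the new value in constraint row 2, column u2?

Ratio test on column x2 — row 1: entry -11/4 ≤ 0; row 2: 2/(3/4) = 8/3; row 3: 15/(11/4) = 60/11. Minimum is 8/3 at row 2 (x1 leaves); pivot element 3/4.
Divide row 2 by 3/4; eliminate column x2 from the other rows.
In the new row 2, the u2 entry is the old entry divided by the pivot: (1/4)/(3/4) = 1/3.

1/3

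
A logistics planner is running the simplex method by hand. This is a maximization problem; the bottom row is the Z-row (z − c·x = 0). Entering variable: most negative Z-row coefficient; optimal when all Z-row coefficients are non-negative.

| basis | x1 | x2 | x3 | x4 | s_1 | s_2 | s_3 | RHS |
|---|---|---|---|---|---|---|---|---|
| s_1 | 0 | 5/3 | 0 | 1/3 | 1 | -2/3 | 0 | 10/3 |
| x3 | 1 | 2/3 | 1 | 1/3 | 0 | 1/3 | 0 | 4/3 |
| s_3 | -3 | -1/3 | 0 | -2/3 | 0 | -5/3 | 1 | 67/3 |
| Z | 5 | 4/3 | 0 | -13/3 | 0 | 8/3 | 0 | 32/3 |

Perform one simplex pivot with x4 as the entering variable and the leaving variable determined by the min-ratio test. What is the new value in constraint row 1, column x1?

-1

Ratio test on column x4 — row 1: (10/3)/(1/3) = 10; row 2: (4/3)/(1/3) = 4; row 3: entry -2/3 ≤ 0. Minimum is 4 at row 2 (x3 leaves); pivot element 1/3.
Divide row 2 by 1/3; eliminate column x4 from the other rows.
Row 1 update in column x1: 0 − (1/3)·3 = -1.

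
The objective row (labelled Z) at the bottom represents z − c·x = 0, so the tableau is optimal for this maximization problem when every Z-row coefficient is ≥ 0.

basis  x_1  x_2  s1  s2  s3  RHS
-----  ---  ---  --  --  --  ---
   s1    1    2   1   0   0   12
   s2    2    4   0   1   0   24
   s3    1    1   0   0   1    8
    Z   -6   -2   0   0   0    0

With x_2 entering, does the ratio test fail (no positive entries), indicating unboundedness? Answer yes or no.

Column x_2 has positive entries in row(s) 1, 2, 3, so the ratio test bounds it — not unbounded.

no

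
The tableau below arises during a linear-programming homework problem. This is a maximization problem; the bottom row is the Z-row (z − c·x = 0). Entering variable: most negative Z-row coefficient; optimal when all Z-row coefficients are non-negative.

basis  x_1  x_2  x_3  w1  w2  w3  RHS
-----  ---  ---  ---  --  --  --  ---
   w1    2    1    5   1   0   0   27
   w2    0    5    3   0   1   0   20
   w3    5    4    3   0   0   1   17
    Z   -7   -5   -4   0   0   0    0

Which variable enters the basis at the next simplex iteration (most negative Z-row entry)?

x_1

Negative Z-row entries: x_1: -7, x_2: -5, x_3: -4.
The most negative is -7 in column x_1, so x_1 enters.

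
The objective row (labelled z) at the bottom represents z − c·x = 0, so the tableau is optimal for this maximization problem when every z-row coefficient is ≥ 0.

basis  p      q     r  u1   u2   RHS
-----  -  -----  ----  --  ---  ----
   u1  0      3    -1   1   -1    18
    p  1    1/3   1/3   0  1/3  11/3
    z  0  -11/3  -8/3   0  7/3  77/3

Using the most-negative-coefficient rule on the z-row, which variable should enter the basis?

q

Negative z-row entries: q: -11/3, r: -8/3.
The most negative is -11/3 in column q, so q enters.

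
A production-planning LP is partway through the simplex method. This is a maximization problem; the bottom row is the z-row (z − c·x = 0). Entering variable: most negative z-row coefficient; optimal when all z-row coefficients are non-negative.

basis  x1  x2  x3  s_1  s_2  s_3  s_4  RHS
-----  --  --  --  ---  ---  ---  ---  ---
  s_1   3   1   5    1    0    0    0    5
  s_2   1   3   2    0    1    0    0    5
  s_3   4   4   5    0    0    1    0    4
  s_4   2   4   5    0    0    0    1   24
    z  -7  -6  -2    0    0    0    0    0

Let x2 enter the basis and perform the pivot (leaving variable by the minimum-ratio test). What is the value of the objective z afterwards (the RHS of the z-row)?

Ratio test on column x2 — row 1: 5/1 = 5; row 2: 5/3 = 5/3; row 3: 4/4 = 1; row 4: 24/4 = 6. Minimum is 1 at row 3 (s_3 leaves); pivot element 4.
Pivot on row 3; the z-row RHS becomes 0 − (-6)·1 = 6.

6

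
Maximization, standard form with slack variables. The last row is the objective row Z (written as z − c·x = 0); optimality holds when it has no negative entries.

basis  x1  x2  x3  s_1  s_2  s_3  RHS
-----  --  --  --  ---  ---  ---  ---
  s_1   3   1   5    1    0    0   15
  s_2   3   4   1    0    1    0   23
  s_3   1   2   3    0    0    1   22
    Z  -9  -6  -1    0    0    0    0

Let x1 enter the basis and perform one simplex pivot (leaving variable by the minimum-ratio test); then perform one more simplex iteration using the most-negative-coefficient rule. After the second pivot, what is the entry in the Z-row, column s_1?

2

Ratio test on column x1 — row 1: 15/3 = 5; row 2: 23/3 = 23/3; row 3: 22/1 = 22. Minimum is 5 at row 1 (s_1 leaves); pivot element 3.
Divide row 1 by 3; eliminate column x1 from the other rows.
Second iteration: most negative Z-row entry is -3 in column x2, so x2 enters.
Ratio test on column x2 — row 1: 5/(1/3) = 15; row 2: 8/3 = 8/3; row 3: 17/(5/3) = 51/5. Minimum is 8/3 at row 2 (s_2 leaves); pivot element 3.
Divide row 2 by 3; eliminate column x2 from the other rows.
After both pivots, the entry at the Z-row, column s_1 is 2.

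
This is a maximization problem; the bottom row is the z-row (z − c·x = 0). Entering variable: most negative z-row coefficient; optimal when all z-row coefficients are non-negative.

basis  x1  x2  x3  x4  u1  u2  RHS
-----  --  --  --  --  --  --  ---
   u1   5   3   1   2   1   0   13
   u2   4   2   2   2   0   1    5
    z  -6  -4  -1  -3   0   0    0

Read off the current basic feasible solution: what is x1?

0

x1 is not in the basis, so in the current basic feasible solution x1 = 0.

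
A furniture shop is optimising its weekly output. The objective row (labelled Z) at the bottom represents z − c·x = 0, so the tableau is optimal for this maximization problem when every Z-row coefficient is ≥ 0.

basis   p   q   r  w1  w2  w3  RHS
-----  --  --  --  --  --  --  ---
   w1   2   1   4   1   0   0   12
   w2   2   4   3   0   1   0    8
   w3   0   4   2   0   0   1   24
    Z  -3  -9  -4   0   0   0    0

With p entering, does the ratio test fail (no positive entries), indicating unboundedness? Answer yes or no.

no

Column p has positive entries in row(s) 1, 2, so the ratio test bounds it — not unbounded.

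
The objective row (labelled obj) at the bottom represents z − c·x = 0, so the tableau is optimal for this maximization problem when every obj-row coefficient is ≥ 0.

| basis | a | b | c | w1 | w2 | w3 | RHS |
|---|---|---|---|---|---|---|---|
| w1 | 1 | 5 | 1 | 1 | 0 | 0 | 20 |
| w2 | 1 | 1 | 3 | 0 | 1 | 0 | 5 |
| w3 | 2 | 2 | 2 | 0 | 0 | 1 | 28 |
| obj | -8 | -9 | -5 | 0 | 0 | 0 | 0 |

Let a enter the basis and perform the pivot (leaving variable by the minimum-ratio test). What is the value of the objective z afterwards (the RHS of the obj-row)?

40

Ratio test on column a — row 1: 20/1 = 20; row 2: 5/1 = 5; row 3: 28/2 = 14. Minimum is 5 at row 2 (w2 leaves); pivot element 1.
Pivot on row 2; the obj-row RHS becomes 0 − (-8)·5 = 40.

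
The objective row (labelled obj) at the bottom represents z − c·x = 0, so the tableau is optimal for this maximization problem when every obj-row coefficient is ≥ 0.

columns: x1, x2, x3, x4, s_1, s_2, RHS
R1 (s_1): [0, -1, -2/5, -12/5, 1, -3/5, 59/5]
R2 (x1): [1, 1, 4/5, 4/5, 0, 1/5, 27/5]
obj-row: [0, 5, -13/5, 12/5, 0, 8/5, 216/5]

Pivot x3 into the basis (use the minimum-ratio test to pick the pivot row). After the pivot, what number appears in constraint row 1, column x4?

Ratio test on column x3 — row 1: entry -2/5 ≤ 0; row 2: (27/5)/(4/5) = 27/4. Minimum is 27/4 at row 2 (x1 leaves); pivot element 4/5.
Divide row 2 by 4/5; eliminate column x3 from the other rows.
Row 1 update in column x4: -12/5 − (-2/5)·1 = -2.

-2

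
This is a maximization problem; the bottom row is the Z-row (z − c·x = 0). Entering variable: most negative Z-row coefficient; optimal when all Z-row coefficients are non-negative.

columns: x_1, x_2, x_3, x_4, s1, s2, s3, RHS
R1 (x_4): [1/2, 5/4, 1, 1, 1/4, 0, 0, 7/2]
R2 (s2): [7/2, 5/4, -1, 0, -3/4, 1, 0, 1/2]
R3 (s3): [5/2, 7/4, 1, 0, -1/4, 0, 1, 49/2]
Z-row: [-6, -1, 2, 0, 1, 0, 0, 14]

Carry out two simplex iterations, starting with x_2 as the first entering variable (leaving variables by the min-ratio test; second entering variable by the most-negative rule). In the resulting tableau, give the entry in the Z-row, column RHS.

104/7

Ratio test on column x_2 — row 1: (7/2)/(5/4) = 14/5; row 2: (1/2)/(5/4) = 2/5; row 3: (49/2)/(7/4) = 14. Minimum is 2/5 at row 2 (s2 leaves); pivot element 5/4.
Divide row 2 by 5/4; eliminate column x_2 from the other rows.
Second iteration: most negative Z-row entry is -16/5 in column x_1, so x_1 enters.
Ratio test on column x_1 — row 1: entry -3 ≤ 0; row 2: (2/5)/(14/5) = 1/7; row 3: entry -12/5 ≤ 0. Minimum is 1/7 at row 2 (x_2 leaves); pivot element 14/5.
Divide row 2 by 14/5; eliminate column x_1 from the other rows.
After both pivots, the entry at the Z-row, column RHS is 104/7.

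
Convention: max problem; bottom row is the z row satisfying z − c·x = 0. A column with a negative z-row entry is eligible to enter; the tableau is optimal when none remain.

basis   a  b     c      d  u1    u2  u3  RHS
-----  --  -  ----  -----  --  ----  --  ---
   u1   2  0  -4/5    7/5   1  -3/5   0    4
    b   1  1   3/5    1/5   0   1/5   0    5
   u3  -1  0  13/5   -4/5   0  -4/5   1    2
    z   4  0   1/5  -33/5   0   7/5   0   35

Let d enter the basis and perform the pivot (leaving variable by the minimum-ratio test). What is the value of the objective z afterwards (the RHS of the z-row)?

Ratio test on column d — row 1: 4/(7/5) = 20/7; row 2: 5/(1/5) = 25; row 3: entry -4/5 ≤ 0. Minimum is 20/7 at row 1 (u1 leaves); pivot element 7/5.
Pivot on row 1; the z-row RHS becomes 35 − (-33/5)·(20/7) = 377/7.

377/7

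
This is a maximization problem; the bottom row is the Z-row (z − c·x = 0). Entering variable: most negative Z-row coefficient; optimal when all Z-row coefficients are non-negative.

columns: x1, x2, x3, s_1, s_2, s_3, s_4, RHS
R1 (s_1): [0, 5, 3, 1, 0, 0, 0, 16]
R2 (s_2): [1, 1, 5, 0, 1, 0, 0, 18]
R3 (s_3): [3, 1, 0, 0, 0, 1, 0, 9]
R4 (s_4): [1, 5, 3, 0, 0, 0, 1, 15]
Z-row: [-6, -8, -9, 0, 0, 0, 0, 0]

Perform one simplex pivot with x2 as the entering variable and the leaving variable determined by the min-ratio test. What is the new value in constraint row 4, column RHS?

3

Ratio test on column x2 — row 1: 16/5 = 16/5; row 2: 18/1 = 18; row 3: 9/1 = 9; row 4: 15/5 = 3. Minimum is 3 at row 4 (s_4 leaves); pivot element 5.
Divide row 4 by 5; eliminate column x2 from the other rows.
In the new row 4, the RHS entry is the old entry divided by the pivot: 15/5 = 3.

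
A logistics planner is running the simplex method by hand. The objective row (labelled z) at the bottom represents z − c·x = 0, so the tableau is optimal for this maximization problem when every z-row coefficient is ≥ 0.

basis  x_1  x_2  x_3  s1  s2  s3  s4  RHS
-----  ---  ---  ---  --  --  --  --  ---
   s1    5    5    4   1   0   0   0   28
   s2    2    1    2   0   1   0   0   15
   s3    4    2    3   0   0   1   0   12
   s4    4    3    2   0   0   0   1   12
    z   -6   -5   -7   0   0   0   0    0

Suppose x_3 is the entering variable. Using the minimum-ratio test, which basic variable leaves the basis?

s3

Column x_3 entries and ratios — s1: 28/4 = 7; s2: 15/2 = 15/2; s3: 12/3 = 4; s4: 12/2 = 6.
Smallest ratio is 4 in the row of s3, so s3 leaves.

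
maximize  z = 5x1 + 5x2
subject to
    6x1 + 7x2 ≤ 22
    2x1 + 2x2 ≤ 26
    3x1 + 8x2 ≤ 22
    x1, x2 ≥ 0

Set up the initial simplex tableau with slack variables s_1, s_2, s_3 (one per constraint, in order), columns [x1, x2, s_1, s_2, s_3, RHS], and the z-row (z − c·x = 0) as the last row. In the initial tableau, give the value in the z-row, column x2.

-5

The z-row carries the negated objective coefficients: the x2 entry is -5.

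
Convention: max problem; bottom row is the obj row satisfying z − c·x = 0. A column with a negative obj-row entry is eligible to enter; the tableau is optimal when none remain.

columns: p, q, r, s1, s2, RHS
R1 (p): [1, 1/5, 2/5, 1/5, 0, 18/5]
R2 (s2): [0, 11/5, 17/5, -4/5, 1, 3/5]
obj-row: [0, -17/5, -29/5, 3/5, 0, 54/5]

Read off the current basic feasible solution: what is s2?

3/5

s2 is basic (row 2); its value is the RHS of that row, 3/5.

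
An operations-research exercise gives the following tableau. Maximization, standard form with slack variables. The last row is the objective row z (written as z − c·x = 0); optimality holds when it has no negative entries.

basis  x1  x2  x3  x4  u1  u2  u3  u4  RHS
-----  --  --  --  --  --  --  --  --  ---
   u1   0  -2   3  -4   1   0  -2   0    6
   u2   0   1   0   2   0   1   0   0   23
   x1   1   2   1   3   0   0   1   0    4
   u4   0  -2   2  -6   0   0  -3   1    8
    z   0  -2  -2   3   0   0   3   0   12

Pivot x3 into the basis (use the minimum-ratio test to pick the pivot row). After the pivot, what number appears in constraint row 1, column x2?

-2/3

Ratio test on column x3 — row 1: 6/3 = 2; row 2: entry 0 ≤ 0; row 3: 4/1 = 4; row 4: 8/2 = 4. Minimum is 2 at row 1 (u1 leaves); pivot element 3.
Divide row 1 by 3; eliminate column x3 from the other rows.
In the new row 1, the x2 entry is the old entry divided by the pivot: (-2)/3 = -2/3.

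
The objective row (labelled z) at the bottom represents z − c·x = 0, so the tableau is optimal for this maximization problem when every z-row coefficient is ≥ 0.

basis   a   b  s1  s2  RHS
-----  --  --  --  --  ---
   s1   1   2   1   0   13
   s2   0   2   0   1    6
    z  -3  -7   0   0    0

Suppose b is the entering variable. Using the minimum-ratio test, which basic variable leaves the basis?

s2

Column b entries and ratios — s1: 13/2 = 13/2; s2: 6/2 = 3.
Smallest ratio is 3 in the row of s2, so s2 leaves.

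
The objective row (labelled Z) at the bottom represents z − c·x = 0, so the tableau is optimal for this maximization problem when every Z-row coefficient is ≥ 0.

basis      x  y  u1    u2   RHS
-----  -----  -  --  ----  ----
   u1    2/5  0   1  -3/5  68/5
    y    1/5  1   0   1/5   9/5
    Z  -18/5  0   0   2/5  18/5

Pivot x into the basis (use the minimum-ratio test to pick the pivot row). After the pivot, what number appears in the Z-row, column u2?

Ratio test on column x — row 1: (68/5)/(2/5) = 34; row 2: (9/5)/(1/5) = 9. Minimum is 9 at row 2 (y leaves); pivot element 1/5.
Divide row 2 by 1/5; eliminate column x from the other rows.
Z-row update in column u2: 2/5 − (-18/5)·1 = 4.

4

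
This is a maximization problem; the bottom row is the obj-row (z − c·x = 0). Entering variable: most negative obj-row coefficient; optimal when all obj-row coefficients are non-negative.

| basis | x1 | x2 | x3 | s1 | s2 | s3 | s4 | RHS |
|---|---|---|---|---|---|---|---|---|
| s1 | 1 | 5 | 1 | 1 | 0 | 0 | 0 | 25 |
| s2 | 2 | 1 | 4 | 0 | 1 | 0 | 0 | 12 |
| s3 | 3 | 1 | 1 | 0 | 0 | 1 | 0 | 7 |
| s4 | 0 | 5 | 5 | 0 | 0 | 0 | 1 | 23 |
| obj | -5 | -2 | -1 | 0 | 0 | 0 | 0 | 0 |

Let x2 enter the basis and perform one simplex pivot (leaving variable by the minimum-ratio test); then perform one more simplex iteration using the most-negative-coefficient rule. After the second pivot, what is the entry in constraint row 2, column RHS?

Ratio test on column x2 — row 1: 25/5 = 5; row 2: 12/1 = 12; row 3: 7/1 = 7; row 4: 23/5 = 23/5. Minimum is 23/5 at row 4 (s4 leaves); pivot element 5.
Divide row 4 by 5; eliminate column x2 from the other rows.
Second iteration: most negative obj-row entry is -5 in column x1, so x1 enters.
Ratio test on column x1 — row 1: 2/1 = 2; row 2: (37/5)/2 = 37/10; row 3: (12/5)/3 = 4/5; row 4: entry 0 ≤ 0. Minimum is 4/5 at row 3 (s3 leaves); pivot element 3.
Divide row 3 by 3; eliminate column x1 from the other rows.
After both pivots, the entry at constraint row 2, column RHS is 29/5.

29/5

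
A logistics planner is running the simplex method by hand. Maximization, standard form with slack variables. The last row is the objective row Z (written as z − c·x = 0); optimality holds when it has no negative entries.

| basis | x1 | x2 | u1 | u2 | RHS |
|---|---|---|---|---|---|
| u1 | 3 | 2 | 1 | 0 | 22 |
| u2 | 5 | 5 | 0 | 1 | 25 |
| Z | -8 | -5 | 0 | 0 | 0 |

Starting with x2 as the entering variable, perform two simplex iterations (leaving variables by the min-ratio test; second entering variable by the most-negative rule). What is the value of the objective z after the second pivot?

40

Ratio test on column x2 — row 1: 22/2 = 11; row 2: 25/5 = 5. Minimum is 5 at row 2 (u2 leaves); pivot element 5.
Pivot on row 2; the Z-row RHS becomes 0 − (-5)·5 = 25.
Next entering variable (most negative Z-row entry -3): x1.
Ratio test on column x1 — row 1: 12/1 = 12; row 2: 5/1 = 5. Minimum is 5 at row 2 (x2 leaves); pivot element 1.
After the second pivot the Z-row RHS is 25 − (-3)·5 = 40.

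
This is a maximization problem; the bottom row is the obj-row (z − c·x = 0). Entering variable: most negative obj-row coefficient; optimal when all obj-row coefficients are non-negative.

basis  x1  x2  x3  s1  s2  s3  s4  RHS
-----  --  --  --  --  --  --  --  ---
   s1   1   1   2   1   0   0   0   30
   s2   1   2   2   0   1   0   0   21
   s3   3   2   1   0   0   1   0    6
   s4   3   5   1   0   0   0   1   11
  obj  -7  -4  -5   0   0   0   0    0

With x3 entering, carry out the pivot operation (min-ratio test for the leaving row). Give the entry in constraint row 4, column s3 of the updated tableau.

-1

Ratio test on column x3 — row 1: 30/2 = 15; row 2: 21/2 = 21/2; row 3: 6/1 = 6; row 4: 11/1 = 11. Minimum is 6 at row 3 (s3 leaves); pivot element 1.
Divide row 3 by 1; eliminate column x3 from the other rows.
Row 4 update in column s3: 0 − 1·1 = -1.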